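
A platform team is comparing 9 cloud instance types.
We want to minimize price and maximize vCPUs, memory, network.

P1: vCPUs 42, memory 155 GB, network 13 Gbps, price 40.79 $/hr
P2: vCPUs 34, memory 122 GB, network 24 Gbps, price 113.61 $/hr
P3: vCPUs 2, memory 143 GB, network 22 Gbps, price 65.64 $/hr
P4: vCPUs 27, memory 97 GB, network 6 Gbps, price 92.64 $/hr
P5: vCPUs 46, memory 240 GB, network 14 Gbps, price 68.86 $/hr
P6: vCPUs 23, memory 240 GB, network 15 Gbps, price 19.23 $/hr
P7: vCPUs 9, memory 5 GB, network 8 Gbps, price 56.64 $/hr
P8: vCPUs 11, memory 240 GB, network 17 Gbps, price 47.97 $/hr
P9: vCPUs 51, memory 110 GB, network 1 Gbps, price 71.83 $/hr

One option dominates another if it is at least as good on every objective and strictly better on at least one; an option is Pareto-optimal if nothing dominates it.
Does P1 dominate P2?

No

P1 vs P2: P1 is worse on network (13 vs 24), so it does not dominate P2.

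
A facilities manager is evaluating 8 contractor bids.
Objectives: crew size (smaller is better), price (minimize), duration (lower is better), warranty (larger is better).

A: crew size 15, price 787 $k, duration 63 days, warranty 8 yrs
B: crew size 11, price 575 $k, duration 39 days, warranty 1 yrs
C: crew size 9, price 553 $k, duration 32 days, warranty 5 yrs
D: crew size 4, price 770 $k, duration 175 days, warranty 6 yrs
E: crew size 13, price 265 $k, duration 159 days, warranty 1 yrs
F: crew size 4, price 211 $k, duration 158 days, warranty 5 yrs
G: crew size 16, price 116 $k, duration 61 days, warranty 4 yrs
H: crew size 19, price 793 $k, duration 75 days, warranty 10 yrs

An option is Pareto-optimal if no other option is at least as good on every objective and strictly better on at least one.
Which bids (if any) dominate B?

C: crew size 9≤11, price 553≤575, duration 32≤39, warranty 5≥1 — dominates B.
Others (A, D, E, F, G, H) are each worse than B on at least one objective.

C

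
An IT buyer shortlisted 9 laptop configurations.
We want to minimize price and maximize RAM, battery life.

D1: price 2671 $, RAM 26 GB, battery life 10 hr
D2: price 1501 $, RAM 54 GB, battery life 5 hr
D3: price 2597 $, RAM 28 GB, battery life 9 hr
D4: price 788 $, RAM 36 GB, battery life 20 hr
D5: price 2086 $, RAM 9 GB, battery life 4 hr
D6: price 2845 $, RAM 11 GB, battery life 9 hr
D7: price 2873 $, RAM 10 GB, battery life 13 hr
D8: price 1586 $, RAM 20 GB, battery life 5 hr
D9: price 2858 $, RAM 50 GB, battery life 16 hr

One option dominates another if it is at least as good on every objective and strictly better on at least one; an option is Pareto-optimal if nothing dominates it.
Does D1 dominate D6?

D1 vs D6: price 2671≤2845, RAM 26≥11, battery life 10≥9 — D1 is at least as good on every objective with at least one strict improvement.

Yes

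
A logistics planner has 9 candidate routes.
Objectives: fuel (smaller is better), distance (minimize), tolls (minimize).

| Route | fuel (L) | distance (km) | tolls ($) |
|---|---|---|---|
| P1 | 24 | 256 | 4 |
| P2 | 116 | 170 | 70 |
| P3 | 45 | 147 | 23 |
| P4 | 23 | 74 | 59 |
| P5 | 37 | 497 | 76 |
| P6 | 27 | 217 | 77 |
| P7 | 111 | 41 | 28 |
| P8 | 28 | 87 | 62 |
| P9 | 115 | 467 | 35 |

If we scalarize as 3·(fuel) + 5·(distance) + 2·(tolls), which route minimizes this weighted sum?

P1: 3·24 + 5·256 + 2·4 = 1360
P2: 3·116 + 5·170 + 2·70 = 1338
P3: 3·45 + 5·147 + 2·23 = 916
P4: 3·23 + 5·74 + 2·59 = 557
P5: 3·37 + 5·497 + 2·76 = 2748
P6: 3·27 + 5·217 + 2·77 = 1320
P7: 3·111 + 5·41 + 2·28 = 594
P8: 3·28 + 5·87 + 2·62 = 643
P9: 3·115 + 5·467 + 2·35 = 2750
Lowest: P4 at 557.

P4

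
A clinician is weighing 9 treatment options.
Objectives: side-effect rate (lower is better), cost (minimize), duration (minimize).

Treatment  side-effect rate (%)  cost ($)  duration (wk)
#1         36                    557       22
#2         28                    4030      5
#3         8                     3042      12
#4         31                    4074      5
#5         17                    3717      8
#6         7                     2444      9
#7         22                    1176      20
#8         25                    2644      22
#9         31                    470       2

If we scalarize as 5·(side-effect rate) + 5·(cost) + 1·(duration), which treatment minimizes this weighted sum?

#9

#1: 5·36 + 5·557 + 1·22 = 2987
#2: 5·28 + 5·4030 + 1·5 = 20295
#3: 5·8 + 5·3042 + 1·12 = 15262
#4: 5·31 + 5·4074 + 1·5 = 20530
#5: 5·17 + 5·3717 + 1·8 = 18678
#6: 5·7 + 5·2444 + 1·9 = 12264
#7: 5·22 + 5·1176 + 1·20 = 6010
#8: 5·25 + 5·2644 + 1·22 = 13367
#9: 5·31 + 5·470 + 1·2 = 2507
Lowest: #9 at 2507.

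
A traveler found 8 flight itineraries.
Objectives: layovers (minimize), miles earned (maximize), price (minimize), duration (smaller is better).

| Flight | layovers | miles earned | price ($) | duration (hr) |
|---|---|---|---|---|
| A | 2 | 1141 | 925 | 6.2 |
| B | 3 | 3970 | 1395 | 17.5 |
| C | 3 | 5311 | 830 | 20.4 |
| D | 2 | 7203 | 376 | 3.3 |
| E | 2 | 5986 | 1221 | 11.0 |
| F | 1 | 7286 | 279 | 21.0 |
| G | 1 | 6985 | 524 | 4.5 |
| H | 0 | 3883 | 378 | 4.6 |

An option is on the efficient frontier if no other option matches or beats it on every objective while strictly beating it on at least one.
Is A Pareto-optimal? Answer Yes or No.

D vs A: layovers 2≤2, miles earned 7203≥1141, price 376≤925, duration 3.3≤6.2 — D is at least as good on every objective and strictly better on at least one, so D dominates A.

No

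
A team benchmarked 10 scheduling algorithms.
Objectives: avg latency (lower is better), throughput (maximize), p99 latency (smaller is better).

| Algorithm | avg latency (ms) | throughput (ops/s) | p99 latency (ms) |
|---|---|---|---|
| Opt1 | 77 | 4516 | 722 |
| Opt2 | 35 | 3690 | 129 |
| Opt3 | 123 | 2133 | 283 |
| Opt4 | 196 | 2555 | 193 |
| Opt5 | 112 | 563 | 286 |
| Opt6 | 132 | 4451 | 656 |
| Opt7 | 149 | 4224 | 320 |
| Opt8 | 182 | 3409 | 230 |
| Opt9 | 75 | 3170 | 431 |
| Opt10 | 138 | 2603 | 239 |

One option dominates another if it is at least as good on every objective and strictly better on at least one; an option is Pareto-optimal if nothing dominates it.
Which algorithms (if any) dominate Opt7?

Opt1: worse on p99 latency (722 vs 320).
Opt2: worse on throughput (3690 vs 4224).
Opt3: worse on throughput (2133 vs 4224).
Opt4: worse on avg latency (196 vs 149).
Opt5: worse on throughput (563 vs 4224).
Opt6: worse on p99 latency (656 vs 320).
Opt8: worse on avg latency (182 vs 149).
Opt9: worse on throughput (3170 vs 4224).
Opt10: worse on throughput (2603 vs 4224).
No option dominates Opt7.

none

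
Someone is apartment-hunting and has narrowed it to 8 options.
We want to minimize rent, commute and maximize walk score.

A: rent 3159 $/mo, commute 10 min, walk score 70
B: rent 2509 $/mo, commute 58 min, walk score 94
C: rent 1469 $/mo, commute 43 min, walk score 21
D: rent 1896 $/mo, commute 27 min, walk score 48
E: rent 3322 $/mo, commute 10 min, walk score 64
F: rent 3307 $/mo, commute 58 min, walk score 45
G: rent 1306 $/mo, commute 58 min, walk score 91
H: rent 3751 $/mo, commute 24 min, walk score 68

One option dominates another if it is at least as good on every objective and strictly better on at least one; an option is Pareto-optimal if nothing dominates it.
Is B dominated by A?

No

A vs B: A is worse on rent (3159 vs 2509), so it does not dominate B.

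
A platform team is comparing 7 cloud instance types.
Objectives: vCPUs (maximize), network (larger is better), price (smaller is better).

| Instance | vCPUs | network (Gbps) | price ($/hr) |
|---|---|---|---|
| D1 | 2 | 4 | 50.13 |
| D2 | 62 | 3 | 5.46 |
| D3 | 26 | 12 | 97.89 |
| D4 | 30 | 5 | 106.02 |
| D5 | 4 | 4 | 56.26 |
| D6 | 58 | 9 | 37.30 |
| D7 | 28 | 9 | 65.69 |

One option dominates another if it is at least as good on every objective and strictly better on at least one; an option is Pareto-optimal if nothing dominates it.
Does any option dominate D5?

Yes

D6 vs D5: vCPUs 58≥4, network 9≥4, price 37.30≤56.26 — D6 is at least as good on every objective and strictly better on at least one, so D6 dominates D5.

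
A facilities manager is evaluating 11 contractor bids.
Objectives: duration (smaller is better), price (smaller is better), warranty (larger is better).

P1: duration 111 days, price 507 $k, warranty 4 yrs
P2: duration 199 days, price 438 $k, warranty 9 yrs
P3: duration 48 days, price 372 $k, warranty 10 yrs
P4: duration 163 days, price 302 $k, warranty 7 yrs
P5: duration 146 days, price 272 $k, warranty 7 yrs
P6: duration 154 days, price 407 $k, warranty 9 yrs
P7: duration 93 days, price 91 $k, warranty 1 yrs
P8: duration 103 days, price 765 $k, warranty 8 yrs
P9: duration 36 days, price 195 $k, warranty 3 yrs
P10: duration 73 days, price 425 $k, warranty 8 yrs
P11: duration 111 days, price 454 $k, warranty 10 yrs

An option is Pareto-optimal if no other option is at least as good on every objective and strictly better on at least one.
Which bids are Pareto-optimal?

P1: dominated by P3 (duration 48≤111, price 372≤507, warranty 10≥4).
P2: dominated by P3 (duration 48≤199, price 372≤438, warranty 10≥9).
P3: not dominated.
P4: dominated by P5 (duration 146≤163, price 272≤302, warranty 7≥7).
P5: not dominated.
P6: dominated by P3 (duration 48≤154, price 372≤407, warranty 10≥9).
P7: not dominated (best price).
P8: dominated by P3 (duration 48≤103, price 372≤765, warranty 10≥8).
P9: not dominated (best duration).
P10: dominated by P3 (duration 48≤73, price 372≤425, warranty 10≥8).
P11: dominated by P3 (duration 48≤111, price 372≤454, warranty 10≥10).

P3, P5, P7, P9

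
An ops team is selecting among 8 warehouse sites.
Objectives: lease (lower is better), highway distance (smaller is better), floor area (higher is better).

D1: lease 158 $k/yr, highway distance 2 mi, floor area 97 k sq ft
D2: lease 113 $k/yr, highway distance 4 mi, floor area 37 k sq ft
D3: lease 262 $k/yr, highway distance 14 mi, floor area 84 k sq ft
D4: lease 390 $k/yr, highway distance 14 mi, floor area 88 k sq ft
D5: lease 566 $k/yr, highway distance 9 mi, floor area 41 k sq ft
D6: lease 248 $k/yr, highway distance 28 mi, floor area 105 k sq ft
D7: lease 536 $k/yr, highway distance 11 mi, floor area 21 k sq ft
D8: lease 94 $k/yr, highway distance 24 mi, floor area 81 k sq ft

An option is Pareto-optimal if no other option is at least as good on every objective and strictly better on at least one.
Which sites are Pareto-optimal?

D1, D2, D6, D8

D1: not dominated (best highway distance).
D2: not dominated.
D3: dominated by D1 (lease 158≤262, highway distance 2≤14, floor area 97≥84).
D4: dominated by D1 (lease 158≤390, highway distance 2≤14, floor area 97≥88).
D5: dominated by D1 (lease 158≤566, highway distance 2≤9, floor area 97≥41).
D6: not dominated (best floor area).
D7: dominated by D1 (lease 158≤536, highway distance 2≤11, floor area 97≥21).
D8: not dominated (best lease).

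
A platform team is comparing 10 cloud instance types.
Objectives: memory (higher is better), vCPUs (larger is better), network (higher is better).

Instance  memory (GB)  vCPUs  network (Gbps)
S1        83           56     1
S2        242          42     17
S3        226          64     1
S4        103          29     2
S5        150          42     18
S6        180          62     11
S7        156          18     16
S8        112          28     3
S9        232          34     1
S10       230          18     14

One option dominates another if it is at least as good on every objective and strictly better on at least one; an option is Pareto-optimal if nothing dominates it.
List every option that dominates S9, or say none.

S2

S2: memory 242≥232, vCPUs 42≥34, network 17≥1 — dominates S9.
Others (S1, S3, S4, S5, S6, S7, S8, S10) are each worse than S9 on at least one objective.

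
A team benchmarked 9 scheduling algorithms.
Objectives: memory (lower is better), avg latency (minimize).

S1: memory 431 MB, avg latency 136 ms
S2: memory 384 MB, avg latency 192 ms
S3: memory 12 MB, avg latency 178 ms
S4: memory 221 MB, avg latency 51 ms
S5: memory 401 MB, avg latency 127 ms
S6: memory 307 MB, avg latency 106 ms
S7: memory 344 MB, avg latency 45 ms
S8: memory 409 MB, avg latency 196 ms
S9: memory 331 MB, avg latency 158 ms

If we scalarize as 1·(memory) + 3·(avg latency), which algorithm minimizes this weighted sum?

S1: 1·431 + 3·136 = 839
S2: 1·384 + 3·192 = 960
S3: 1·12 + 3·178 = 546
S4: 1·221 + 3·51 = 374
S5: 1·401 + 3·127 = 782
S6: 1·307 + 3·106 = 625
S7: 1·344 + 3·45 = 479
S8: 1·409 + 3·196 = 997
S9: 1·331 + 3·158 = 805
Lowest: S4 at 374.

S4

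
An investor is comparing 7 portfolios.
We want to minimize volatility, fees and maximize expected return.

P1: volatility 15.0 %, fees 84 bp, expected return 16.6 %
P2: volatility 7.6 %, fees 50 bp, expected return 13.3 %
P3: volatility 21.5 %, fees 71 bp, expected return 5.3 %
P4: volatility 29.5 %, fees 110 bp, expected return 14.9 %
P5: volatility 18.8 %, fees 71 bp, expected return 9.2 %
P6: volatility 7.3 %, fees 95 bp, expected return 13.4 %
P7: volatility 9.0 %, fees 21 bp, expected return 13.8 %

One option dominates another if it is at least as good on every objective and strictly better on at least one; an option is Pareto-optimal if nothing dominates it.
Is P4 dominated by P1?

P1 vs P4: volatility 15.0≤29.5, fees 84≤110, expected return 16.6≥14.9 — P1 is at least as good on every objective with at least one strict improvement.

Yes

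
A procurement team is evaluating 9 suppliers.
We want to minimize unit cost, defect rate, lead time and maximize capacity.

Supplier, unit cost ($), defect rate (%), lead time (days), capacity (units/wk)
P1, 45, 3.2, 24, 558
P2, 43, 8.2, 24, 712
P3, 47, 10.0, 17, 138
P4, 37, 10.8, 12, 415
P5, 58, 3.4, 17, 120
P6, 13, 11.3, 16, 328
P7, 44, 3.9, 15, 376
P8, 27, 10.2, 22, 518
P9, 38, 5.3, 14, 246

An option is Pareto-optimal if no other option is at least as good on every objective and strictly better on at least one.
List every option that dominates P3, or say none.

P7, P9

P7: unit cost 44≤47, defect rate 3.9≤10.0, lead time 15≤17, capacity 376≥138 — dominates P3.
P9: unit cost 38≤47, defect rate 5.3≤10.0, lead time 14≤17, capacity 246≥138 — dominates P3.
Others (P1, P2, P4, P5, P6, P8) are each worse than P3 on at least one objective.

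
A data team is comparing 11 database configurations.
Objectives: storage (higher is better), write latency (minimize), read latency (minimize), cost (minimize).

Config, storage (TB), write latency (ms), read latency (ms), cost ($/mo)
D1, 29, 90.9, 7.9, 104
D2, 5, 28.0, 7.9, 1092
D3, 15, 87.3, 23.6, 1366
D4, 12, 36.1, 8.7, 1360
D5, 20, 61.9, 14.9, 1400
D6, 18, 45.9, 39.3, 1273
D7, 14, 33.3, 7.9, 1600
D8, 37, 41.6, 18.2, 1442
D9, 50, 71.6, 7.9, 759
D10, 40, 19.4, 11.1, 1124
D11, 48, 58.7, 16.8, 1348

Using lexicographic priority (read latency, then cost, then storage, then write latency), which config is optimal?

First minimize read latency: best is 7.9, kept {D1, D2, D7, D9}.
Then minimize cost: best is 104, kept {D1}.

D1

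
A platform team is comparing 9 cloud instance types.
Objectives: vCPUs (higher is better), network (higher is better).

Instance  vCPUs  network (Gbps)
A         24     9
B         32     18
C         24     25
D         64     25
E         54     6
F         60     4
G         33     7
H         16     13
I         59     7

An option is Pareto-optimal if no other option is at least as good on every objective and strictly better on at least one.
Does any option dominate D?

No

A: worse on vCPUs (24 vs 64).
B: worse on vCPUs (32 vs 64).
C: worse on vCPUs (24 vs 64).
E: worse on vCPUs (54 vs 64).
F: worse on vCPUs (60 vs 64).
G: worse on vCPUs (33 vs 64).
H: worse on vCPUs (16 vs 64).
I: worse on vCPUs (59 vs 64).
No option is at least as good as D on every objective and strictly better on one.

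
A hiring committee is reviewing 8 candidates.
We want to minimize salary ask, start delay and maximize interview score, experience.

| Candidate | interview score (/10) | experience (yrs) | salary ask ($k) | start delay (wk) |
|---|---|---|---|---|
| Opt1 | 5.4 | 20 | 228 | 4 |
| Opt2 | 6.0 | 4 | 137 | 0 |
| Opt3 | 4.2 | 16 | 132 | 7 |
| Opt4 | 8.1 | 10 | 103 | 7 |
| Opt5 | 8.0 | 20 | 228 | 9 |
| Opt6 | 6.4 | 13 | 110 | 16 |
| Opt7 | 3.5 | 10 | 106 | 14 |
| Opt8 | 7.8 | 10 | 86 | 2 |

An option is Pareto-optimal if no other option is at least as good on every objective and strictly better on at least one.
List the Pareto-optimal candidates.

Opt1: not dominated.
Opt2: not dominated (best start delay).
Opt3: not dominated.
Opt4: not dominated (best interview score).
Opt5: not dominated.
Opt6: not dominated.
Opt7: dominated by Opt4 (interview score 8.1≥3.5, experience 10≥10, salary ask 103≤106, start delay 7≤14).
Opt8: not dominated (best salary ask).

Opt1, Opt2, Opt3, Opt4, Opt5, Opt6, Opt8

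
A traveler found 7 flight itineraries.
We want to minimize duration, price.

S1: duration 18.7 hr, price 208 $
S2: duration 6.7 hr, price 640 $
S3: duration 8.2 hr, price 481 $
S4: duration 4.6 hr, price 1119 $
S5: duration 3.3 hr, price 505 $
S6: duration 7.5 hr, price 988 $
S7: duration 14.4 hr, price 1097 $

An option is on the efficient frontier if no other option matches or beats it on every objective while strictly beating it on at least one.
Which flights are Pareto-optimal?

S1: not dominated (best price).
S2: dominated by S5 (duration 3.3≤6.7, price 505≤640).
S3: not dominated.
S4: dominated by S5 (duration 3.3≤4.6, price 505≤1119).
S5: not dominated (best duration).
S6: dominated by S2 (duration 6.7≤7.5, price 640≤988).
S7: dominated by S2 (duration 6.7≤14.4, price 640≤1097).

S1, S3, S5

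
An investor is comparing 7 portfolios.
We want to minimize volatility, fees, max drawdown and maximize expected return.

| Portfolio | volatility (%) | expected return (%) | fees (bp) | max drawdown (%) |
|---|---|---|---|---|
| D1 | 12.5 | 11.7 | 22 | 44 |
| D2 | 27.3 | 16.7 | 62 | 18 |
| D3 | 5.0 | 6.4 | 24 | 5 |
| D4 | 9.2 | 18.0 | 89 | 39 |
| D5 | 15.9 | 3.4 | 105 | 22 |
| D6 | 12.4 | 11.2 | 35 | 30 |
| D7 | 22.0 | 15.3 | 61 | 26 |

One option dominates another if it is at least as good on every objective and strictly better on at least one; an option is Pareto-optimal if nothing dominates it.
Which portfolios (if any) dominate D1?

none

D2: worse on volatility (27.3 vs 12.5).
D3: worse on expected return (6.4 vs 11.7).
D4: worse on fees (89 vs 22).
D5: worse on volatility (15.9 vs 12.5).
D6: worse on expected return (11.2 vs 11.7).
D7: worse on volatility (22.0 vs 12.5).
No option dominates D1.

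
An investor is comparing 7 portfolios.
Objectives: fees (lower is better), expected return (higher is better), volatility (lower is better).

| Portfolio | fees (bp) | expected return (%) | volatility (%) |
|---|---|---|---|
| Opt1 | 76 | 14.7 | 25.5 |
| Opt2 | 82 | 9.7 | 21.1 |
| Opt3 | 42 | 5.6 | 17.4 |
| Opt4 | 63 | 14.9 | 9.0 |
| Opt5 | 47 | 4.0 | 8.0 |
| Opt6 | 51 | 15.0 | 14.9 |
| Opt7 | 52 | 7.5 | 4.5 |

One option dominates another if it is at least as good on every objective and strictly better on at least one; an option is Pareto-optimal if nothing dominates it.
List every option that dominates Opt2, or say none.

Opt4, Opt6

Opt4: fees 63≤82, expected return 14.9≥9.7, volatility 9.0≤21.1 — dominates Opt2.
Opt6: fees 51≤82, expected return 15.0≥9.7, volatility 14.9≤21.1 — dominates Opt2.
Others (Opt1, Opt3, Opt5, Opt7) are each worse than Opt2 on at least one objective.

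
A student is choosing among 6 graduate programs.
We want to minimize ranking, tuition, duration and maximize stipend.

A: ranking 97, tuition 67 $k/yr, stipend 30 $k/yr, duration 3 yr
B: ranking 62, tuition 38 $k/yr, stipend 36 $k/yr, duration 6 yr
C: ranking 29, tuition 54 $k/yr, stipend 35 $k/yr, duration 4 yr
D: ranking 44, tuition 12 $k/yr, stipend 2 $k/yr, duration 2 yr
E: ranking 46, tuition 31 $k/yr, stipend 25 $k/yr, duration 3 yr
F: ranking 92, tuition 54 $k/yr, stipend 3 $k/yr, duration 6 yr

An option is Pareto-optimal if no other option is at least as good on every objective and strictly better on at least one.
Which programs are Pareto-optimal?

A, B, C, D, E

A: not dominated.
B: not dominated (best stipend).
C: not dominated (best ranking).
D: not dominated (best tuition).
E: not dominated.
F: dominated by B (ranking 62≤92, tuition 38≤54, stipend 36≥3, duration 6≤6).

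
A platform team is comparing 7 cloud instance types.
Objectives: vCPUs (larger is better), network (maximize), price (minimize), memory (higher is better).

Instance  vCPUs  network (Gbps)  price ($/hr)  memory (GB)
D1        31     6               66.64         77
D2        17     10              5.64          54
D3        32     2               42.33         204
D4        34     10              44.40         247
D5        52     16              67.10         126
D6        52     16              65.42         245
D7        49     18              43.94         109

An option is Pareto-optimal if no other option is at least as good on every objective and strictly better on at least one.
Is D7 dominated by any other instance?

No

D1: worse on vCPUs (31 vs 49).
D2: worse on vCPUs (17 vs 49).
D3: worse on vCPUs (32 vs 49).
D4: worse on vCPUs (34 vs 49).
D5: worse on network (16 vs 18).
D6: worse on network (16 vs 18).
No option is at least as good as D7 on every objective and strictly better on one.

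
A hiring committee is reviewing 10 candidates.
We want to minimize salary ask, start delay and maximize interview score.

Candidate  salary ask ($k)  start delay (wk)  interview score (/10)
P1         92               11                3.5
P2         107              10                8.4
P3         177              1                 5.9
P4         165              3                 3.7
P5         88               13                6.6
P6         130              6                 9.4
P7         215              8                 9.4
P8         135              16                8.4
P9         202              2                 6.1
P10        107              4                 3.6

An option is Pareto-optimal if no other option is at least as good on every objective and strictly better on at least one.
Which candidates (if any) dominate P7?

P6

P6: salary ask 130≤215, start delay 6≤8, interview score 9.4≥9.4 — dominates P7.
Others (P1, P2, P3, P4, P5, P8, P9, P10) are each worse than P7 on at least one objective.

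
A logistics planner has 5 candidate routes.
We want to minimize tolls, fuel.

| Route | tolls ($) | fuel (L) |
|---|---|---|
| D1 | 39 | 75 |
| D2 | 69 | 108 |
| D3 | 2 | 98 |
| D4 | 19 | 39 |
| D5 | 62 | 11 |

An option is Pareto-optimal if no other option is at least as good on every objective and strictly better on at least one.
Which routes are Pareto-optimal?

D1: dominated by D4 (tolls 19≤39, fuel 39≤75).
D2: dominated by D1 (tolls 39≤69, fuel 75≤108).
D3: not dominated (best tolls).
D4: not dominated.
D5: not dominated (best fuel).

D3, D4, D5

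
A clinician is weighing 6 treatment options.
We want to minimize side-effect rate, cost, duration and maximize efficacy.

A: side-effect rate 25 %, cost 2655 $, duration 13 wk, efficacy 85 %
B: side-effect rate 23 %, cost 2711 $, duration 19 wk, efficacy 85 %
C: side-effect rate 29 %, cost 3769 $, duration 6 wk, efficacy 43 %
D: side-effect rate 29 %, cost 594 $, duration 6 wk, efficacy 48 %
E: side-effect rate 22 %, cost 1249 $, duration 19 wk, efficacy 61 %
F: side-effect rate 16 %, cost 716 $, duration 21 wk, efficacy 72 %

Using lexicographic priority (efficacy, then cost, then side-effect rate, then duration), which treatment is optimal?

First maximize efficacy: best is 85, kept {A, B}.
Then minimize cost: best is 2655, kept {A}.

A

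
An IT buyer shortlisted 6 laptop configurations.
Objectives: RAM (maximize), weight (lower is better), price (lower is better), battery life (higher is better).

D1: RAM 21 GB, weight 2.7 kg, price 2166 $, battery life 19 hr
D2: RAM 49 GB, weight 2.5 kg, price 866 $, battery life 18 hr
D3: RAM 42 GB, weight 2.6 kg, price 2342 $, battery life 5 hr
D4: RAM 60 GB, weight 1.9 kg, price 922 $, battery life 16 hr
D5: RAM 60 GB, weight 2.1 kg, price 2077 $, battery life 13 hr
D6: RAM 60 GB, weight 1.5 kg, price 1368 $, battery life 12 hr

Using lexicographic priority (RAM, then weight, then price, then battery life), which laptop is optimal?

D6

First maximize RAM: best is 60, kept {D4, D5, D6}.
Then minimize weight: best is 1.5, kept {D6}.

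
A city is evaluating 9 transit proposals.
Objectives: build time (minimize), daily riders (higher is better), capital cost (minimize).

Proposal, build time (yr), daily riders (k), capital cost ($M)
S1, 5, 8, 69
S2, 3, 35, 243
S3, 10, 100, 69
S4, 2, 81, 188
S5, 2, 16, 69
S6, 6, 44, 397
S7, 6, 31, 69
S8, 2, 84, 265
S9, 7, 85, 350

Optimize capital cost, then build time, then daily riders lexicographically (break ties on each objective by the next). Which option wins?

First minimize capital cost: best is 69, kept {S1, S3, S5, S7}.
Then minimize build time: best is 2, kept {S5}.

S5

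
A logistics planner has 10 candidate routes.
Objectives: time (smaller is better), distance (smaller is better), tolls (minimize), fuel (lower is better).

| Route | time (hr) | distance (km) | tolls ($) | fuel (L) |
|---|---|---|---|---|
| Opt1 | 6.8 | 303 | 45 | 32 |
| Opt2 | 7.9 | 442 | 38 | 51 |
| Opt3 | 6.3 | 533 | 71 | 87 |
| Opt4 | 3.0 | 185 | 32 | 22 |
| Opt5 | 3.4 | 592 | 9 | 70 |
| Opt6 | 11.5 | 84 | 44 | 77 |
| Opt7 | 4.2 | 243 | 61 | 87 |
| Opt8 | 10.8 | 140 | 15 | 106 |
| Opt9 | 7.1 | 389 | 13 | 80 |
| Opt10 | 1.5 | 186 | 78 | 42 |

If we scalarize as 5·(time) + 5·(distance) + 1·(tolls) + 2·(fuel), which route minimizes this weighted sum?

Opt6

Opt1: 5·6.8 + 5·303 + 1·45 + 2·32 = 1658.0
Opt2: 5·7.9 + 5·442 + 1·38 + 2·51 = 2389.5
Opt3: 5·6.3 + 5·533 + 1·71 + 2·87 = 2941.5
Opt4: 5·3.0 + 5·185 + 1·32 + 2·22 = 1016.0
Opt5: 5·3.4 + 5·592 + 1·9 + 2·70 = 3126.0
Opt6: 5·11.5 + 5·84 + 1·44 + 2·77 = 675.5
Opt7: 5·4.2 + 5·243 + 1·61 + 2·87 = 1471.0
Opt8: 5·10.8 + 5·140 + 1·15 + 2·106 = 981.0
Opt9: 5·7.1 + 5·389 + 1·13 + 2·80 = 2153.5
Opt10: 5·1.5 + 5·186 + 1·78 + 2·42 = 1099.5
Lowest: Opt6 at 675.5.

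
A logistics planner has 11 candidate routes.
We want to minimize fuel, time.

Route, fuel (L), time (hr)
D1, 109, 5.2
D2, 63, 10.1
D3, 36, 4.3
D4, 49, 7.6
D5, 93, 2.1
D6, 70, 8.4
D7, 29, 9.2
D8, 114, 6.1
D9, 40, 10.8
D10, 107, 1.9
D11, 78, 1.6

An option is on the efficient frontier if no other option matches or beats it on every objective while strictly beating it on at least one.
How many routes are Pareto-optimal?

3

D1: dominated by D3 (fuel 36≤109, time 4.3≤5.2).
D2: dominated by D3 (fuel 36≤63, time 4.3≤10.1).
D3: not dominated.
D4: dominated by D3 (fuel 36≤49, time 4.3≤7.6).
D5: dominated by D11 (fuel 78≤93, time 1.6≤2.1).
D6: dominated by D3 (fuel 36≤70, time 4.3≤8.4).
D7: not dominated (best fuel).
D8: dominated by D1 (fuel 109≤114, time 5.2≤6.1).
D9: dominated by D3 (fuel 36≤40, time 4.3≤10.8).
D10: dominated by D11 (fuel 78≤107, time 1.6≤1.9).
D11: not dominated (best time).
Pareto-optimal: D3, D7, D11 → 3.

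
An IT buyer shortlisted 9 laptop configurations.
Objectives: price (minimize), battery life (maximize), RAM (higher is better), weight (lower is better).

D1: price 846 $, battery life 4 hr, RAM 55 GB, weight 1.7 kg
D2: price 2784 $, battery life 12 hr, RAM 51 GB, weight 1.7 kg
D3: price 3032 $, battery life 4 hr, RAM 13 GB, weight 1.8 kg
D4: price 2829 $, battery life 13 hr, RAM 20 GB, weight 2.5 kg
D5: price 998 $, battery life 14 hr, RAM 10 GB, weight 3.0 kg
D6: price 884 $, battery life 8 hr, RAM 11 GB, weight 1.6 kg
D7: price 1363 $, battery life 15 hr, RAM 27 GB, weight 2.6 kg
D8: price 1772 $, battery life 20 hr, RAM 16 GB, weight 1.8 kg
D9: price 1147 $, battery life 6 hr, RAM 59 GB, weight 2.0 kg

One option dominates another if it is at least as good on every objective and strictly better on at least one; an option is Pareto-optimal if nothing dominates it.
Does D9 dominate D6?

D9 vs D6: D9 is worse on price (1147 vs 884), so it does not dominate D6.

No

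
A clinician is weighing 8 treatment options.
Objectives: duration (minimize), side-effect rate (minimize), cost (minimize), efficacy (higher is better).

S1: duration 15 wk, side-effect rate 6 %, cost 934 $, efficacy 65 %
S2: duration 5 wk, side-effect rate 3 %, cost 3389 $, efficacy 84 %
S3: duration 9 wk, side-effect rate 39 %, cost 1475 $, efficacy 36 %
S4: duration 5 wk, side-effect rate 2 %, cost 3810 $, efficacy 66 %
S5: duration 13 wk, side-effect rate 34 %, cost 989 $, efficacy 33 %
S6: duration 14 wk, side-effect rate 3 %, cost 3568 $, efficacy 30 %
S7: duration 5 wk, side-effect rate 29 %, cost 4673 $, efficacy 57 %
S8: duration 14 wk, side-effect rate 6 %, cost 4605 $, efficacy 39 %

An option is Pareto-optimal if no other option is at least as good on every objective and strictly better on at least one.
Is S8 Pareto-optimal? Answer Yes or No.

No

S2 vs S8: duration 5≤14, side-effect rate 3≤6, cost 3389≤4605, efficacy 84≥39 — S2 is at least as good on every objective and strictly better on at least one, so S2 dominates S8.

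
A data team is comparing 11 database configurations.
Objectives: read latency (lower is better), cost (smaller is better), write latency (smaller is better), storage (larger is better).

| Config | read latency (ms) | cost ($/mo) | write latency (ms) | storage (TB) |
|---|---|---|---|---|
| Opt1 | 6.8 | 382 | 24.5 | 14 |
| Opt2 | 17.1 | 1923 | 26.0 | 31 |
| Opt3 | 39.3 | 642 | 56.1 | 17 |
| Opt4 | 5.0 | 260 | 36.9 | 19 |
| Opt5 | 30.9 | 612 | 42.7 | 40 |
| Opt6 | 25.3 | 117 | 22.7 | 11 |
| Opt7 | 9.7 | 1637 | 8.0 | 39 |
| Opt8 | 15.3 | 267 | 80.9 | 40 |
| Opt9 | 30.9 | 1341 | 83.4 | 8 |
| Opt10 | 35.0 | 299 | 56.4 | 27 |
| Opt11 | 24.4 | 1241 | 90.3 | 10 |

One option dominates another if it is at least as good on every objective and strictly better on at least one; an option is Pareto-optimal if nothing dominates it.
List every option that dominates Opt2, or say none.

Opt7

Opt7: read latency 9.7≤17.1, cost 1637≤1923, write latency 8.0≤26.0, storage 39≥31 — dominates Opt2.
Others (Opt1, Opt3, Opt4, Opt5, Opt6, Opt8, Opt9, Opt10, Opt11) are each worse than Opt2 on at least one objective.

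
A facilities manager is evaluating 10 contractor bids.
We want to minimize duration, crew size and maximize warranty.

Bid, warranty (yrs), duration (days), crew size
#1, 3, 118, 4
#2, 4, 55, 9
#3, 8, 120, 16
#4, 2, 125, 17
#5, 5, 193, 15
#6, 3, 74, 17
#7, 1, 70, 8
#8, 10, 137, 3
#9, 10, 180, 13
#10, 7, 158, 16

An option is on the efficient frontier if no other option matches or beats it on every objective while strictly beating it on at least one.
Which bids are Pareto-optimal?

#1: not dominated.
#2: not dominated (best duration).
#3: not dominated.
#4: dominated by #1 (warranty 3≥2, duration 118≤125, crew size 4≤17).
#5: dominated by #8 (warranty 10≥5, duration 137≤193, crew size 3≤15).
#6: dominated by #2 (warranty 4≥3, duration 55≤74, crew size 9≤17).
#7: not dominated.
#8: not dominated (best crew size).
#9: dominated by #8 (warranty 10≥10, duration 137≤180, crew size 3≤13).
#10: dominated by #3 (warranty 8≥7, duration 120≤158, crew size 16≤16).

#1, #2, #3, #7, #8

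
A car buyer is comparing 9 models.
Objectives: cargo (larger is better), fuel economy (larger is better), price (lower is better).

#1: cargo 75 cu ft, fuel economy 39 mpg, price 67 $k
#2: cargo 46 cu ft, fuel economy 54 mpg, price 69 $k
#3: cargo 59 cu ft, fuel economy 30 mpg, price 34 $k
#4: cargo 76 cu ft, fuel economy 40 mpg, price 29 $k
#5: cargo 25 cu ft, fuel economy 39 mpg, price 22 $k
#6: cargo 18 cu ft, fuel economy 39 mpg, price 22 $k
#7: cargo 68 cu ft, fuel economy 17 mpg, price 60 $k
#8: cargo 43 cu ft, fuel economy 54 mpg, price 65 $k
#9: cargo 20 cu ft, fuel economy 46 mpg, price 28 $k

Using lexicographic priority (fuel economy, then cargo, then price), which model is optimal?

#2

First maximize fuel economy: best is 54, kept {#2, #8}.
Then maximize cargo: best is 46, kept {#2}.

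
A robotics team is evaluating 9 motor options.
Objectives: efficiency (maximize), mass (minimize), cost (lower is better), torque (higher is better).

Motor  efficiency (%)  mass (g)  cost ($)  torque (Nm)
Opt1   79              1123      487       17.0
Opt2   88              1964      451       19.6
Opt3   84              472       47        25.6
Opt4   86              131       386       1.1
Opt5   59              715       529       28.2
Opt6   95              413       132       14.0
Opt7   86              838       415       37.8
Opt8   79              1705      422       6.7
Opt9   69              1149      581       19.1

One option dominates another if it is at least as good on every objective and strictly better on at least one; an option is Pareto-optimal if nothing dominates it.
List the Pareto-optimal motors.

Opt2, Opt3, Opt4, Opt5, Opt6, Opt7

Opt1: dominated by Opt3 (efficiency 84≥79, mass 472≤1123, cost 47≤487, torque 25.6≥17.0).
Opt2: not dominated.
Opt3: not dominated (best cost).
Opt4: not dominated (best mass).
Opt5: not dominated.
Opt6: not dominated (best efficiency).
Opt7: not dominated (best torque).
Opt8: dominated by Opt3 (efficiency 84≥79, mass 472≤1705, cost 47≤422, torque 25.6≥6.7).
Opt9: dominated by Opt3 (efficiency 84≥69, mass 472≤1149, cost 47≤581, torque 25.6≥19.1).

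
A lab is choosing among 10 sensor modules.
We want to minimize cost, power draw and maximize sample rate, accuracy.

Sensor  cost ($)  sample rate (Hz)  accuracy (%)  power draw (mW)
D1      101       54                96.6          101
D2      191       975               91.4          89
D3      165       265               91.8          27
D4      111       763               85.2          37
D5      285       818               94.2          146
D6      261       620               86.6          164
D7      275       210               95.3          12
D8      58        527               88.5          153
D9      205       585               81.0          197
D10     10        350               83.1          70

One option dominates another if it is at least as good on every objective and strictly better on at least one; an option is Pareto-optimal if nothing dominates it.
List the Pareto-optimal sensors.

D1: not dominated (best accuracy).
D2: not dominated (best sample rate).
D3: not dominated.
D4: not dominated.
D5: not dominated.
D6: dominated by D2 (cost 191≤261, sample rate 975≥620, accuracy 91.4≥86.6, power draw 89≤164).
D7: not dominated (best power draw).
D8: not dominated.
D9: dominated by D2 (cost 191≤205, sample rate 975≥585, accuracy 91.4≥81.0, power draw 89≤197).
D10: not dominated (best cost).

D1, D2, D3, D4, D5, D7, D8, D10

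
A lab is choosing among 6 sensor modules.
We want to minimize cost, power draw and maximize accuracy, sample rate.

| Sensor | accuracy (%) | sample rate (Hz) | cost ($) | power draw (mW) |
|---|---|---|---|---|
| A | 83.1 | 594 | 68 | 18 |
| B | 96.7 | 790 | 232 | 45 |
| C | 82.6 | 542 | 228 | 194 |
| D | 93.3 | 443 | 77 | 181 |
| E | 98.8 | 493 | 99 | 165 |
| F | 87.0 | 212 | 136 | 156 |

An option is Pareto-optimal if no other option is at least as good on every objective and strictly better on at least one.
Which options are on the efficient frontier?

A, B, D, E, F

A: not dominated (best cost).
B: not dominated (best sample rate).
C: dominated by A (accuracy 83.1≥82.6, sample rate 594≥542, cost 68≤228, power draw 18≤194).
D: not dominated.
E: not dominated (best accuracy).
F: not dominated.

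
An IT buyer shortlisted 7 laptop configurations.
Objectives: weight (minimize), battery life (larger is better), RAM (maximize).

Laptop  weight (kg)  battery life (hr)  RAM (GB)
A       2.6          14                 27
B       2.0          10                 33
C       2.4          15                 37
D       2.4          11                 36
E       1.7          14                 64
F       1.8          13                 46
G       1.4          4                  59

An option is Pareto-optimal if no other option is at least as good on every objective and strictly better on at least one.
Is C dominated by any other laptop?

A: worse on weight (2.6 vs 2.4).
B: worse on battery life (10 vs 15).
D: worse on battery life (11 vs 15).
E: worse on battery life (14 vs 15).
F: worse on battery life (13 vs 15).
G: worse on battery life (4 vs 15).
No option is at least as good as C on every objective and strictly better on one.

No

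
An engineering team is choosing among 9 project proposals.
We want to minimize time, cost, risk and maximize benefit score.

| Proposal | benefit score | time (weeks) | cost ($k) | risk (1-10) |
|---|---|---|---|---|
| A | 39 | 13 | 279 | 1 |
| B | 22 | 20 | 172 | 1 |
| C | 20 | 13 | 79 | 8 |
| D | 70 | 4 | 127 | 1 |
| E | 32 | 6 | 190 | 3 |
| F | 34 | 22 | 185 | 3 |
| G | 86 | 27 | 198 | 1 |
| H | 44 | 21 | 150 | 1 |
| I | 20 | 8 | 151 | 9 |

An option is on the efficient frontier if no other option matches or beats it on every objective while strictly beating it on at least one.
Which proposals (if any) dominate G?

A: worse on benefit score (39 vs 86).
B: worse on benefit score (22 vs 86).
C: worse on benefit score (20 vs 86).
D: worse on benefit score (70 vs 86).
E: worse on benefit score (32 vs 86).
F: worse on benefit score (34 vs 86).
H: worse on benefit score (44 vs 86).
I: worse on benefit score (20 vs 86).
No option dominates G.

none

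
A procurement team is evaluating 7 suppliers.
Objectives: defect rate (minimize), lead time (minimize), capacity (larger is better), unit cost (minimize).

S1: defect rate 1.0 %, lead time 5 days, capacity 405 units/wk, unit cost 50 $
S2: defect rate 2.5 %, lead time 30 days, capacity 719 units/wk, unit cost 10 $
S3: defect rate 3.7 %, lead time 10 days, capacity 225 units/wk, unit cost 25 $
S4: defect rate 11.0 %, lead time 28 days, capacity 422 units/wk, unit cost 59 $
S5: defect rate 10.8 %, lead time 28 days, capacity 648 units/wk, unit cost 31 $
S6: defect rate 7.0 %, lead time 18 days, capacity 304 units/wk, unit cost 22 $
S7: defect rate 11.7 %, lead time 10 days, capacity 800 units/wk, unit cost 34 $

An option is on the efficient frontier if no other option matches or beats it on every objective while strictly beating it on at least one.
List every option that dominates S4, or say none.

S5

S5: defect rate 10.8≤11.0, lead time 28≤28, capacity 648≥422, unit cost 31≤59 — dominates S4.
Others (S1, S2, S3, S6, S7) are each worse than S4 on at least one objective.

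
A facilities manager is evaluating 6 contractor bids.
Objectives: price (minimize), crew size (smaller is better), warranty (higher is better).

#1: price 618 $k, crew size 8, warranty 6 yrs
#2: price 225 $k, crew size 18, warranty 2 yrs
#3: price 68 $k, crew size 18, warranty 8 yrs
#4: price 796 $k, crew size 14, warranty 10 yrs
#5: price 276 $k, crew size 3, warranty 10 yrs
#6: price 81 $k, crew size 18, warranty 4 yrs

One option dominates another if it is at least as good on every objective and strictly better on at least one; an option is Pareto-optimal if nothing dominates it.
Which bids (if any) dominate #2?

#3: price 68≤225, crew size 18≤18, warranty 8≥2 — dominates #2.
#6: price 81≤225, crew size 18≤18, warranty 4≥2 — dominates #2.
Others (#1, #4, #5) are each worse than #2 on at least one objective.

#3, #6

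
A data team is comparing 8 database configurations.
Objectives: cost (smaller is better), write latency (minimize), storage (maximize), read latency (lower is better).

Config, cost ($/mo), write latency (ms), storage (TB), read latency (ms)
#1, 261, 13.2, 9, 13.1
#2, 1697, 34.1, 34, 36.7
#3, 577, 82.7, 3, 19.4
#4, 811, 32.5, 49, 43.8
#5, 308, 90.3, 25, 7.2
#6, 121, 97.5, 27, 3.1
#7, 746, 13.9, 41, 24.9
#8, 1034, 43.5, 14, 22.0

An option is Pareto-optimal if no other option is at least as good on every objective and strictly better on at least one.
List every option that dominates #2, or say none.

#7

#7: cost 746≤1697, write latency 13.9≤34.1, storage 41≥34, read latency 24.9≤36.7 — dominates #2.
Others (#1, #3, #4, #5, #6, #8) are each worse than #2 on at least one objective.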